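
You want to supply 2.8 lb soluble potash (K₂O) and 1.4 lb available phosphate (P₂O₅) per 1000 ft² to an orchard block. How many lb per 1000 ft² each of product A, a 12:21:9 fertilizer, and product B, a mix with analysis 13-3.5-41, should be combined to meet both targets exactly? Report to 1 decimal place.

5.7 lb product A, 5.6 lb product B

With a, b = lb per 1000 ft² of product A and product B:
K₂O: 0.09·a + 0.41·b = 2.8
P₂O₅: 0.21·a + 0.035·b = 1.4
Solving simultaneously: a = 5.7384, b = 5.56962.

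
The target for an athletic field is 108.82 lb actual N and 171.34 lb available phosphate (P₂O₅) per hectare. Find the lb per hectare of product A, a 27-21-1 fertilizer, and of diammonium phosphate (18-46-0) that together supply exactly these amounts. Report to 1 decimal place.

With a, b = lb per hectare of product A and diammonium phosphate:
N: 0.27·a + 0.18·b = 108.82
P₂O₅: 0.21·a + 0.46·b = 171.34
From row1: a = (108.82 − 0.18·b) / 0.27.
Into row2: 0.21·(108.82 − 0.18·b)/0.27 + 0.46·b = 171.34 → b = 270.944, a = 222.407.

222.4 lb product A, 270.9 lb diammonium phosphate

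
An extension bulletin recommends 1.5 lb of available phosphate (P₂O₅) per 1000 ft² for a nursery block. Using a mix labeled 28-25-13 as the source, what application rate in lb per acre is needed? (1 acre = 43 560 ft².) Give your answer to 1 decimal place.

Product per 1000 ft² = 1.5 / 25% = 6 lb.
Convert to per acre: 6 × 43.56 = 261.36 lb.

261.4 lb of product per acre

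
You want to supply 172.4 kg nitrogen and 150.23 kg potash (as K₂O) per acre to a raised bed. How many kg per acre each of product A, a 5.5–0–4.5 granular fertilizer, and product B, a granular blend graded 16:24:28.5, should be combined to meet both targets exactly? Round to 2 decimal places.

Let a = kg of product A, b = kg of product B (per acre).
N: 0.055·a + 0.16·b = 172.4
K₂O: 0.045·a + 0.285·b = 150.23
Eliminate a: (row1) − 0.055/0.045·(row2) → -0.188333·b = -11.2144, so b = 59.5457.
Back-substitute: a = (172.4 − 0.16·59.5457) / 0.055 = 2961.322.

2961.32 kg product A, 59.55 kg product B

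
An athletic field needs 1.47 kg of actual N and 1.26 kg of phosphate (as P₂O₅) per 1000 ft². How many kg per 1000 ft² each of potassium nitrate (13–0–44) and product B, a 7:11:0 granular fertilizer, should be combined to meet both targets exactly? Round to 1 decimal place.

Per-1000 ft² balance (a = potassium nitrate, b = product B):
N: 0.13·a + 0.07·b = 1.47
P₂O₅: 0·a + 0.11·b = 1.26
Solving simultaneously: a = 5.13986, b = 11.4545.

5.1 kg potassium nitrate, 11.5 kg product B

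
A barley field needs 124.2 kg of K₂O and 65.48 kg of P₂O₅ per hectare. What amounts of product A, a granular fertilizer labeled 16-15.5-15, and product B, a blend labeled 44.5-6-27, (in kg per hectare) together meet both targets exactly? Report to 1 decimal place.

311.3 kg product A, 287.0 kg product B

Per-hectare balance (a = product A, b = product B):
K₂O: 0.15·a + 0.27·b = 124.2
P₂O₅: 0.155·a + 0.06·b = 65.48
Solving simultaneously: a = 311.342, b = 287.032.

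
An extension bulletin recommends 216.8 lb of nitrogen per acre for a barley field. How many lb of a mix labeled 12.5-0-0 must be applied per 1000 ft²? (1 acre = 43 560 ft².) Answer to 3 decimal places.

39.816 lb of product per thousand sq ft

Product per acre = 216.8 / 12.5% = 1734.4 lb.
Convert to per 1000 ft²: 1734.4 × 0.0229568 = 39.8163 lb.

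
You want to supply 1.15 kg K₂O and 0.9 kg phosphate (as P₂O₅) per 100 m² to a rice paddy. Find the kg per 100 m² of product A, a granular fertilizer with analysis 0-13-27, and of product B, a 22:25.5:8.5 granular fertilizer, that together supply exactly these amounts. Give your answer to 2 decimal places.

3.75 kg product A, 1.62 kg product B

Let a = kg of product A, b = kg of product B (per 100 m²).
K₂O: 0.27·a + 0.085·b = 1.15
P₂O₅: 0.13·a + 0.255·b = 0.9
Solving simultaneously: a = 3.75, b = 1.61765.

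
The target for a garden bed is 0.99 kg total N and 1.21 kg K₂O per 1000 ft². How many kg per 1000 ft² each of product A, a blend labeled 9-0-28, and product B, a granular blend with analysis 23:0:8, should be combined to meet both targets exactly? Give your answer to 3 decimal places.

Let a = kg of product A, b = kg of product B (per 1000 ft²).
N: 0.09·a + 0.23·b = 0.99
K₂O: 0.28·a + 0.08·b = 1.21
Eliminate a: (row1) − 0.09/0.28·(row2) → 0.204286·b = 0.601071, so b = 2.94231.
Back-substitute: a = (0.99 − 0.23·2.94231) / 0.09 = 3.48077.

3.481 kg product A, 2.942 kg product B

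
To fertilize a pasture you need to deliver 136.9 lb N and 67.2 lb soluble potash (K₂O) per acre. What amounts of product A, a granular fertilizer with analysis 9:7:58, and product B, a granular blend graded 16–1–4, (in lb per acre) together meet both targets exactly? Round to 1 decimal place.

59.1 lb product A, 822.4 lb product B

Per-acre balance (a = product A, b = product B):
N: 0.09·a + 0.16·b = 136.9
K₂O: 0.58·a + 0.04·b = 67.2
Eliminate b: (row1) − 0.16/0.04·(row2) → -2.23·a = -131.9, so a = 59.148.
Then b = (67.2 − 0.58·59.148) / 0.04 = 822.354.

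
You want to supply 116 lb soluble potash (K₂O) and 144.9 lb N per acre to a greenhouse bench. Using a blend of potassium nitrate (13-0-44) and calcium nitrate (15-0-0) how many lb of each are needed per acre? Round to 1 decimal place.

Per-acre balance (a = potassium nitrate, b = calcium nitrate):
K₂O: 0.44·a + 0·b = 116
N: 0.13·a + 0.15·b = 144.9
Eliminate b: (row1) − 0/0.15·(row2) → 0.44·a = 116, so a = 263.636.
Then b = (144.9 − 0.13·263.636) / 0.15 = 737.515.

263.6 lb potassium nitrate, 737.5 lb calcium nitrate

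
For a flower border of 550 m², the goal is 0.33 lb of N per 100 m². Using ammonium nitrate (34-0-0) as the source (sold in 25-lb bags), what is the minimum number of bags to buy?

Product per 100 m² = 0.33 / 34% = 0.970588 lb.
Total product = 0.970588 × 550 / 100 = 5.33824 lb.
Bags = ⌈5.33824 / 25⌉ = 1.

1 bags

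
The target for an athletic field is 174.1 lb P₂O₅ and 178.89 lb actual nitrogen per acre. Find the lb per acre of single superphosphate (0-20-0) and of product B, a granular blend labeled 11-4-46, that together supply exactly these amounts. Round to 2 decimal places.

545.25 lb single superphosphate, 1626.27 lb product B

With a, b = lb per acre of single superphosphate and product B:
P₂O₅: 0.2·a + 0.04·b = 174.1
N: 0·a + 0.11·b = 178.89
Solving simultaneously: a = 545.245, b = 1626.273.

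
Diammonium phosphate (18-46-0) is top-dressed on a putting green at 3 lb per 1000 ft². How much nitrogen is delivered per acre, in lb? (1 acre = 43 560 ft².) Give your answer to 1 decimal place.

nitrogen per 1000 ft² = 3 × 18% = 0.54 lb.
Convert to per acre: 0.54 × 43.56 = 23.5224 lb.

23.5 lb N per acre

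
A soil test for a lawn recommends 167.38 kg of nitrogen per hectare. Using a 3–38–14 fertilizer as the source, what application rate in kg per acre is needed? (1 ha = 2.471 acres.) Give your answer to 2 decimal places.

Product per hectare = 167.38 / 3% = 5579.33 kg.
Convert to per acre: 5579.33 × 0.404694 = 2257.925 kg.

2257.93 kg of product per acre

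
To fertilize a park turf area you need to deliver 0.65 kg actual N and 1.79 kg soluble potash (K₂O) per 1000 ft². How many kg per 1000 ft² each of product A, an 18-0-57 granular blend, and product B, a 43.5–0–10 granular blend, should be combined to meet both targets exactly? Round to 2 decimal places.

3.10 kg product A, 0.21 kg product B

Let a = kg of product A, b = kg of product B (per 1000 ft²).
N: 0.18·a + 0.435·b = 0.65
K₂O: 0.57·a + 0.1·b = 1.79
Solving simultaneously: a = 3.1035, b = 0.210046.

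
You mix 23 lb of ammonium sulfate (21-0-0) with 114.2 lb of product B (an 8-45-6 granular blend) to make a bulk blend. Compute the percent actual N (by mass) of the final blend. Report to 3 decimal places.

Total mass = 23 + 114.2 = 137.2 lb.
N mass = 21%×23 + 8%×114.2 = 13.966 lb.
% N = 13.966 / 137.2 = 10.1793%.

10.179% N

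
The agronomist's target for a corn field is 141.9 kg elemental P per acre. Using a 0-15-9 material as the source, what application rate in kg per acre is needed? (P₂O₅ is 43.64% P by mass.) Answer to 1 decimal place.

2167.7 kg of product per acre

As P₂O₅: 141.9 / 0.4364 = 325.16 kg per acre.
Product per acre = 325.16 / 15% = 2167.74 kg.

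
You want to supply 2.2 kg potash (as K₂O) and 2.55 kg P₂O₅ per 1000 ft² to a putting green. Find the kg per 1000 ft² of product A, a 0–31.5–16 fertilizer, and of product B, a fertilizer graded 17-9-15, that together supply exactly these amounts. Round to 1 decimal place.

5.6 kg product A, 8.7 kg product B

Per-1000 ft² balance (a = product A, b = product B):
K₂O: 0.16·a + 0.15·b = 2.2
P₂O₅: 0.315·a + 0.09·b = 2.55
Eliminate b: (row1) − 0.15/0.09·(row2) → -0.365·a = -2.05, so a = 5.61644.
Then b = (2.55 − 0.315·5.61644) / 0.09 = 8.6758.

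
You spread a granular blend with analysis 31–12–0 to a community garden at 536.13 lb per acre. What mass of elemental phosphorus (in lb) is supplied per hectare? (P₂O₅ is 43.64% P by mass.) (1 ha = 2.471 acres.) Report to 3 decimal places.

69.376 lb P per hectare

P₂O₅ per acre = 536.13 × 12% = 64.3356 lb.
Elemental P = 64.3356 × 0.4364 = 28.0761 lb per acre.
Convert to per hectare: 28.0761 × 2.471 = 69.3759 lb.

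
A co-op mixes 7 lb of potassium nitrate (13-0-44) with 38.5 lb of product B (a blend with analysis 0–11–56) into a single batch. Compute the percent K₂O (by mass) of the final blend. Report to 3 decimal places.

54.154% K₂O

Total mass = 7 + 38.5 = 45.5 lb.
K₂O mass = 44%×7 + 56%×38.5 = 24.64 lb.
% K₂O = 24.64 / 45.5 = 54.1538%.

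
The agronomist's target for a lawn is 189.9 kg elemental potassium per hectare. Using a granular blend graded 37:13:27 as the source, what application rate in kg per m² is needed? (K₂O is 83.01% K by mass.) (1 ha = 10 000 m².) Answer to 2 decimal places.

0.08 kg of product per sq m

As K₂O: 189.9 / 0.8301 = 228.768 kg per hectare.
Product per hectare = 228.768 / 27% = 847.287 kg.
Convert to per m²: 847.287 × 0.0001 = 0.0847287 kg.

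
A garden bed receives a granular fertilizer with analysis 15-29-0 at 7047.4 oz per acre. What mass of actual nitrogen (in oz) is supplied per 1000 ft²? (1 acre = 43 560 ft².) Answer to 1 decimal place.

24.3 oz N per thousand sq ft

nitrogen per acre = 7047.4 × 15% = 1057.11 oz.
Convert to per 1000 ft²: 1057.11 × 0.0229568 = 24.2679 oz.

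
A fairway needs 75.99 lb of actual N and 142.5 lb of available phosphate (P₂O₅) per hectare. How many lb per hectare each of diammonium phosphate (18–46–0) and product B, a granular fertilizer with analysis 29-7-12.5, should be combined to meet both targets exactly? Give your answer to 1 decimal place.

Per-hectare balance (a = diammonium phosphate, b = product B):
N: 0.18·a + 0.29·b = 75.99
P₂O₅: 0.46·a + 0.07·b = 142.5
Solving simultaneously: a = 298.06, b = 77.0315.

298.1 lb diammonium phosphate, 77.0 lb product B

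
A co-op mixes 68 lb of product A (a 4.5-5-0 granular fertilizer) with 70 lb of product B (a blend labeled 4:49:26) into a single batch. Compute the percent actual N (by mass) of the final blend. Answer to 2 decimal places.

Total mass = 68 + 70 = 138 lb.
N mass = 4.5%×68 + 4%×70 = 5.86 lb.
% N = 5.86 / 138 = 4.24638%.

4.25% N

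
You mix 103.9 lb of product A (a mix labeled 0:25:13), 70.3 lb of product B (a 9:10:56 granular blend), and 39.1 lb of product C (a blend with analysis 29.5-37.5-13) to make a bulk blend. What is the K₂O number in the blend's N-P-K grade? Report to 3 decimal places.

Total mass = 103.9 + 70.3 + 39.1 = 213.3 lb.
K₂O mass = 13%×103.9 + 56%×70.3 + 13%×39.1 = 57.958 lb.
% K₂O = 57.958 / 213.3 = 27.1721%.

27.172% K₂O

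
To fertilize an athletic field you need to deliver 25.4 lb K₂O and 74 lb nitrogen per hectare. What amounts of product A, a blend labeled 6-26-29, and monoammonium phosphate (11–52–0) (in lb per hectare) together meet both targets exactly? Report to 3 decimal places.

87.586 lb product A, 624.953 lb monoammonium phosphate

Let a = lb of product A, b = lb of monoammonium phosphate (per hectare).
K₂O: 0.29·a + 0·b = 25.4
N: 0.06·a + 0.11·b = 74
Solving simultaneously: a = 87.5862, b = 624.95298.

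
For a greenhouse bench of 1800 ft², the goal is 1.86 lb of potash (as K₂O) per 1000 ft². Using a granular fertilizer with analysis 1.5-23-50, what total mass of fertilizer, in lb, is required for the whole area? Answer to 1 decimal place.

6.7 lb

Product per 1000 ft² = 1.86 / 50% = 3.72 lb.
Total product = 3.72 × 1800 / 1000 = 6.696 lb.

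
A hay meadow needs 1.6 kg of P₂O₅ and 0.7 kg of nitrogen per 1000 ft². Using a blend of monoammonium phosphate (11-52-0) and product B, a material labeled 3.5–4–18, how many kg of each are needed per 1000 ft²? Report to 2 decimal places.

Let a = kg of monoammonium phosphate, b = kg of product B (per 1000 ft²).
P₂O₅: 0.52·a + 0.04·b = 1.6
N: 0.11·a + 0.035·b = 0.7
Eliminate a: (row1) − 0.52/0.11·(row2) → -0.125455·b = -1.70909, so b = 13.6232.
Back-substitute: a = (1.6 − 0.04·13.6232) / 0.52 = 2.02899.

2.03 kg monoammonium phosphate, 13.62 kg product B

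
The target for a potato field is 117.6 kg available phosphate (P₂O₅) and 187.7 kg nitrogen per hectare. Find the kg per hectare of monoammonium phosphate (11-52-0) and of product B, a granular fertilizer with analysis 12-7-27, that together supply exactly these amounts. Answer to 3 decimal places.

Let a = kg of monoammonium phosphate, b = kg of product B (per hectare).
P₂O₅: 0.52·a + 0.07·b = 117.6
N: 0.11·a + 0.12·b = 187.7
Eliminate b: (row1) − 0.07/0.12·(row2) → 0.455833·a = 8.10833, so a = 17.7879.
Then b = (187.7 − 0.11·17.7879) / 0.12 = 1547.8611.

17.788 kg monoammonium phosphate, 1547.861 kg product B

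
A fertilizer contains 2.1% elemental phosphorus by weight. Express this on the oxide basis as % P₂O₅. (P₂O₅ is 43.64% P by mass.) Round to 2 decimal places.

%P₂O₅ = 2.1 / 0.4364 = 4.8121%.

4.81% P₂O₅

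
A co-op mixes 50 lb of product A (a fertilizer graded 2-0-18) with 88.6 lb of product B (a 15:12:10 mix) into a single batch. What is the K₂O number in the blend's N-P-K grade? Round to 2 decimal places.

Total mass = 50 + 88.6 = 138.6 lb.
K₂O mass = 18%×50 + 10%×88.6 = 17.86 lb.
% K₂O = 17.86 / 138.6 = 12.886%.

12.89% K₂O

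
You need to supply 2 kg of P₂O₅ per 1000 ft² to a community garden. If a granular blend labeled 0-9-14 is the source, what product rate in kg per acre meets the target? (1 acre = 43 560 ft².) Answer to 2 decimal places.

Product per 1000 ft² = 2 / 9% = 22.2222 kg.
Convert to per acre: 22.2222 × 43.56 = 968 kg.

968.00 kg of product per acre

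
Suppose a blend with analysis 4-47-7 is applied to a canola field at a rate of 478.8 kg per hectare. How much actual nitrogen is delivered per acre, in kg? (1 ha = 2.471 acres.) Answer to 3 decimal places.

nitrogen per hectare = 478.8 × 4% = 19.152 kg.
Convert to per acre: 19.152 × 0.404694 = 7.75071 kg.

7.751 kg N per acre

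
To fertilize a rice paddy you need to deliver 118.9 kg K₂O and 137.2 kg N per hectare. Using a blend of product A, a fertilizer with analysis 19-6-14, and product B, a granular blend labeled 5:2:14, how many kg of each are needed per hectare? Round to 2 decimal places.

676.68 kg product A, 172.60 kg product B

With a, b = kg per hectare of product A and product B:
K₂O: 0.14·a + 0.14·b = 118.9
N: 0.19·a + 0.05·b = 137.2
Solving simultaneously: a = 676.684, b = 172.602.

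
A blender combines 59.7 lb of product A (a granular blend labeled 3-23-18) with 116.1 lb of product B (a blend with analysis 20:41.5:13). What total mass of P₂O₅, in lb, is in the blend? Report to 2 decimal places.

61.91 lb P₂O₅

P₂O₅ mass = 23%×59.7 + 41.5%×116.1 = 61.9125 lb.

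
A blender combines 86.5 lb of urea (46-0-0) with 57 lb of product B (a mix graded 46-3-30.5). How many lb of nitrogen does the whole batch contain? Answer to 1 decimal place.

N mass = 46%×86.5 + 46%×57 = 66.01 lb.

66.0 lb N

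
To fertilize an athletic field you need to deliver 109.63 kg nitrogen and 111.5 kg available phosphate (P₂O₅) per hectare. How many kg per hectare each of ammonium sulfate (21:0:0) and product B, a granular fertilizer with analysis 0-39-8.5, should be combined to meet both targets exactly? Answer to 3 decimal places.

Per-hectare balance (a = ammonium sulfate, b = product B):
N: 0.21·a + 0·b = 109.63
P₂O₅: 0·a + 0.39·b = 111.5
Solving simultaneously: a = 522.0476, b = 285.8974.

522.048 kg ammonium sulfate, 285.897 kg product B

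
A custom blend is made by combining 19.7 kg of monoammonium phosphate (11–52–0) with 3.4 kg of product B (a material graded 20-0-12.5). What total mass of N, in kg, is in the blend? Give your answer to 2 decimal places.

2.85 kg N

N mass = 11%×19.7 + 20%×3.4 = 2.847 kg.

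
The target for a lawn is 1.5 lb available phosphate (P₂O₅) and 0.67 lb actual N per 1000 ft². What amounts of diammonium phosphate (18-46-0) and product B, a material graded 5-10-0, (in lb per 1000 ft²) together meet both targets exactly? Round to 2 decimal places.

With a, b = lb per 1000 ft² of diammonium phosphate and product B:
P₂O₅: 0.46·a + 0.1·b = 1.5
N: 0.18·a + 0.05·b = 0.67
Solving simultaneously: a = 1.6, b = 7.64.

1.60 lb diammonium phosphate, 7.64 lb product B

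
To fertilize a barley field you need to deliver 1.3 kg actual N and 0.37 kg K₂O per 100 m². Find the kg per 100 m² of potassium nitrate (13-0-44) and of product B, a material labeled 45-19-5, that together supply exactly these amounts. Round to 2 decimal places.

With a, b = kg per 100 m² of potassium nitrate and product B:
N: 0.13·a + 0.45·b = 1.3
K₂O: 0.44·a + 0.05·b = 0.37
Solving simultaneously: a = 0.530026, b = 2.73577.

0.53 kg potassium nitrate, 2.74 kg product B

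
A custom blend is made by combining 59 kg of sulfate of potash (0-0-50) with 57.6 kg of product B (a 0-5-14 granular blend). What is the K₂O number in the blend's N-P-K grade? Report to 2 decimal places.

Total mass = 59 + 57.6 = 116.6 kg.
K₂O mass = 50%×59 + 14%×57.6 = 37.564 kg.
% K₂O = 37.564 / 116.6 = 32.2161%.

32.22% K₂O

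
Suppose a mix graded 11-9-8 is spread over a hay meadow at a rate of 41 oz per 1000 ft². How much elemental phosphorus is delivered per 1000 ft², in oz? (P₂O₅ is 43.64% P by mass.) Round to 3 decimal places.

P₂O₅ per 1000 ft² = 41 × 9% = 3.69 oz.
Elemental P = 3.69 × 0.4364 = 1.61032 oz per 1000 ft².

1.610 oz P per thousand sq ft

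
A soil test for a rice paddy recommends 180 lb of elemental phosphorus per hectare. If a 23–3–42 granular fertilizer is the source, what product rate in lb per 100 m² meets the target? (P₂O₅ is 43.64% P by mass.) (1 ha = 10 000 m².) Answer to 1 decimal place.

137.5 lb of product per hundred sq m

As P₂O₅: 180 / 0.4364 = 412.466 lb per hectare.
Product per hectare = 412.466 / 3% = 13748.9 lb.
Convert to per 100 m²: 13748.9 × 0.01 = 137.489 lb.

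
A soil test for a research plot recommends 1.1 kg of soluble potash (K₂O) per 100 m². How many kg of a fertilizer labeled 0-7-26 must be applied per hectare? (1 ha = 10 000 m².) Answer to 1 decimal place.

Product per 100 m² = 1.1 / 26% = 4.23077 kg.
Convert to per hectare: 4.23077 × 100 = 423.077 kg.

423.1 kg of product per hectare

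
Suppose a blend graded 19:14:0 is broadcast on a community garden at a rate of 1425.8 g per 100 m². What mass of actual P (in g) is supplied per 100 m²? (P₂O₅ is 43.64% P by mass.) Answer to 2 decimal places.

87.11 g P per hundred sq m

P₂O₅ per 100 m² = 1425.8 × 14% = 199.612 g.
Elemental P = 199.612 × 0.4364 = 87.1107 g per 100 m².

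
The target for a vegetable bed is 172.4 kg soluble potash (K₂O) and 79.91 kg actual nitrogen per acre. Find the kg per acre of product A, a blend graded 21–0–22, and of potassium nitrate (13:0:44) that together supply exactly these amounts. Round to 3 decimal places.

With a, b = kg per acre of product A and potassium nitrate:
K₂O: 0.22·a + 0.44·b = 172.4
N: 0.21·a + 0.13·b = 79.91
Eliminate a: (row1) − 0.22/0.21·(row2) → 0.30381·b = 88.6848, so b = 291.9091.
Back-substitute: a = (172.4 − 0.44·291.9091) / 0.22 = 199.8182.

199.818 kg product A, 291.909 kg potassium nitrate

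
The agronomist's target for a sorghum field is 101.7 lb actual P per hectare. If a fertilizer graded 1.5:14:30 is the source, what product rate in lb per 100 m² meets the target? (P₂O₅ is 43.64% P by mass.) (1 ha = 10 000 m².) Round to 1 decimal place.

As P₂O₅: 101.7 / 0.4364 = 233.043 lb per hectare.
Product per hectare = 233.043 / 14% = 1664.59 lb.
Convert to per 100 m²: 1664.59 × 0.01 = 16.6459 lb.

16.6 lb of product per hundred sq m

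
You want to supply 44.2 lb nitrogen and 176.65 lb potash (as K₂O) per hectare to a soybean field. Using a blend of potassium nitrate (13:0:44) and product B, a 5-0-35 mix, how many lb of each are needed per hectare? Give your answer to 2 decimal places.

Per-hectare balance (a = potassium nitrate, b = product B):
N: 0.13·a + 0.05·b = 44.2
K₂O: 0.44·a + 0.35·b = 176.65
Eliminate b: (row1) − 0.05/0.35·(row2) → 0.0671429·a = 18.9643, so a = 282.447.
Then b = (176.65 − 0.44·282.447) / 0.35 = 149.638.

282.45 lb potassium nitrate, 149.64 lb product B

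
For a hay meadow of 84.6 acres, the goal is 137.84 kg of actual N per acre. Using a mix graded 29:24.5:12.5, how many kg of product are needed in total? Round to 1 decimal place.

40211.3 kg

Product per acre = 137.84 / 29% = 475.31 kg.
Total product = 475.31 × 84.6 = 40211.26 kg.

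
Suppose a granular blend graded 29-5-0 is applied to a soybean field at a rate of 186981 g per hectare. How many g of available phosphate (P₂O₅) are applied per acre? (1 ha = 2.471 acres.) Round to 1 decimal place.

P₂O₅ per hectare = 186981 × 5% = 9349.05 g.
Convert to per acre: 9349.05 × 0.404694 = 3783.51 g.

3783.5 g P₂O₅ per acre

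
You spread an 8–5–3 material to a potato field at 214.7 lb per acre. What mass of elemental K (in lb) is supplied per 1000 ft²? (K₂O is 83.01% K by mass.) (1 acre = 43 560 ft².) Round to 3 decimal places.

0.123 lb K per thousand sq ft

K₂O per acre = 214.7 × 3% = 6.441 lb.
Elemental K = 6.441 × 0.8301 = 5.34667 lb per acre.
Convert to per 1000 ft²: 5.34667 × 0.0229568 = 0.122743 lb.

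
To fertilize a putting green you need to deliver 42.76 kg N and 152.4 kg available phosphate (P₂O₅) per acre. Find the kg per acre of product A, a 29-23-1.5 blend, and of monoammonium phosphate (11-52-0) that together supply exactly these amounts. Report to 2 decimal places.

43.60 kg product A, 273.79 kg monoammonium phosphate

Let a = kg of product A, b = kg of monoammonium phosphate (per acre).
N: 0.29·a + 0.11·b = 42.76
P₂O₅: 0.23·a + 0.52·b = 152.4
Eliminate a: (row1) − 0.29/0.23·(row2) → -0.545652·b = -149.397, so b = 273.794.
Back-substitute: a = (42.76 − 0.11·273.794) / 0.29 = 43.5952.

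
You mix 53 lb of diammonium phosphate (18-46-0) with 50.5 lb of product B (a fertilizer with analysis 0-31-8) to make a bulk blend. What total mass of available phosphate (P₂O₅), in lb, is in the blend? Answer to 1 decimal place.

40.0 lb P₂O₅

P₂O₅ mass = 46%×53 + 31%×50.5 = 40.035 lb.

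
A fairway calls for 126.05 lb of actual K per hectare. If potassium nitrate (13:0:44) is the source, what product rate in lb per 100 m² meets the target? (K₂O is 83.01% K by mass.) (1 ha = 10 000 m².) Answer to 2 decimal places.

3.45 lb of product per hundred sq m

As K₂O: 126.05 / 0.8301 = 151.849 lb per hectare.
Product per hectare = 151.849 / 44% = 345.112 lb.
Convert to per 100 m²: 345.112 × 0.01 = 3.45112 lb.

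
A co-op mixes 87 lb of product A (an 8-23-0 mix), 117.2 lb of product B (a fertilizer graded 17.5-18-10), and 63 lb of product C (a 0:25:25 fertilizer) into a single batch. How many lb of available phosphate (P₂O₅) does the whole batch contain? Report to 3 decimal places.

56.856 lb P₂O₅

P₂O₅ mass = 23%×87 + 18%×117.2 + 25%×63 = 56.856 lb.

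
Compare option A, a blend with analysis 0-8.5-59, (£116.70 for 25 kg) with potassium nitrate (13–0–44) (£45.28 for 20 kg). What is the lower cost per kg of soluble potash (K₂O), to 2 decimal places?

£5.15 per kg K₂O (potassium nitrate)

option A: K₂O per bag = 25 × 59% = 14.75 kg; cost = 116.70 / 14.75 = £7.9119/kg K₂O.
potassium nitrate: K₂O per bag = 20 × 44% = 8.8 kg; cost = 45.28 / 8.8 = £5.1455/kg K₂O.
potassium nitrate is cheaper.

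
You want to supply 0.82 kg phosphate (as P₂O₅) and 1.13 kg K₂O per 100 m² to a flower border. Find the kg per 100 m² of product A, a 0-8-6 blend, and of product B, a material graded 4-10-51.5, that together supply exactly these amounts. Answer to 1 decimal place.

With a, b = kg per 100 m² of product A and product B:
P₂O₅: 0.08·a + 0.1·b = 0.82
K₂O: 0.06·a + 0.515·b = 1.13
Solving simultaneously: a = 8.78693, b = 1.17045.

8.8 kg product A, 1.2 kg product B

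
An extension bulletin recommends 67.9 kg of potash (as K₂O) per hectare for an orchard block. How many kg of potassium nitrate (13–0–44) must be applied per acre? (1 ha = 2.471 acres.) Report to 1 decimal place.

62.5 kg of product per acre

Product per hectare = 67.9 / 44% = 154.318 kg.
Convert to per acre: 154.318 × 0.404694 = 62.4517 kg.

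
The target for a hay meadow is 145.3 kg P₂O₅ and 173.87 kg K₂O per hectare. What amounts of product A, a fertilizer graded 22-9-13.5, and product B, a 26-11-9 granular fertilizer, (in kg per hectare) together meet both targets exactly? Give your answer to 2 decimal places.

896.10 kg product A, 587.73 kg product B

With a, b = kg per hectare of product A and product B:
P₂O₅: 0.09·a + 0.11·b = 145.3
K₂O: 0.135·a + 0.09·b = 173.87
Solving simultaneously: a = 896.104, b = 587.733.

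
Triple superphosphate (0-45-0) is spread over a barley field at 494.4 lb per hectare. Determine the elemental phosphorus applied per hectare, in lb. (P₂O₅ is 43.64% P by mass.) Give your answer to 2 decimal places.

P₂O₅ per hectare = 494.4 × 45% = 222.48 lb.
Elemental P = 222.48 × 0.4364 = 97.0903 lb per hectare.

97.09 lb P per hectare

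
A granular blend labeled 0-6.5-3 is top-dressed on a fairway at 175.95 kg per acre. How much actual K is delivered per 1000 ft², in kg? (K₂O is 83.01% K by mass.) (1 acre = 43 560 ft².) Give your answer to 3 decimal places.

0.101 kg K per thousand sq ft

K₂O per acre = 175.95 × 3% = 5.2785 kg.
Elemental K = 5.2785 × 0.8301 = 4.38168 kg per acre.
Convert to per 1000 ft²: 4.38168 × 0.0229568 = 0.10059 kg.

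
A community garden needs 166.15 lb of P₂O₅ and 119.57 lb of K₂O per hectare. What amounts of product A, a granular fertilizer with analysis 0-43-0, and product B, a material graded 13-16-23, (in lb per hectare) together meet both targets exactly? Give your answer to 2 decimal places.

Let a = lb of product A, b = lb of product B (per hectare).
P₂O₅: 0.43·a + 0.16·b = 166.15
K₂O: 0·a + 0.23·b = 119.57
Solving simultaneously: a = 192.956, b = 519.8696.

192.96 lb product A, 519.87 lb product B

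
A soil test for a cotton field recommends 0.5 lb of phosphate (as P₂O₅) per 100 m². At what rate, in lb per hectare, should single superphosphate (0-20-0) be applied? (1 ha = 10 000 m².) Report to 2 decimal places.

Product per 100 m² = 0.5 / 20% = 2.5 lb.
Convert to per hectare: 2.5 × 100 = 250 lb.

250.00 lb of product per hectare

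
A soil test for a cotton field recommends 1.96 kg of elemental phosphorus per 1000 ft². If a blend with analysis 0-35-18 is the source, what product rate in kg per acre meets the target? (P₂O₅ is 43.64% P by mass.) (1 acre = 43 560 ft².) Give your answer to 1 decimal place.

559.0 kg of product per acre

As P₂O₅: 1.96 / 0.4364 = 4.49129 kg per 1000 ft².
Product per 1000 ft² = 4.49129 / 35% = 12.8323 kg.
Convert to per acre: 12.8323 × 43.56 = 558.973 kg.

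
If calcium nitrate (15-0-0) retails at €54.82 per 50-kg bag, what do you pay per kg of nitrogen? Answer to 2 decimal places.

N in bag = 50 × 15% = 7.5 kg.
Cost per kg N = €54.82 / 7.5 = €7.3093.

€7.31 per kg N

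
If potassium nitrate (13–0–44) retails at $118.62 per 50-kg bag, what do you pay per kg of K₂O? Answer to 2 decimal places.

$5.39 per kg K₂O

K₂O in bag = 50 × 44% = 22 kg.
Cost per kg K₂O = $118.62 / 22 = $5.3918.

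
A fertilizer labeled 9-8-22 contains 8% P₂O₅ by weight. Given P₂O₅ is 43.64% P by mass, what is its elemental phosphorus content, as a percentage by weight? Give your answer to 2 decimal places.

%P = 8 × 0.4364 = 3.4912%.

3.49% P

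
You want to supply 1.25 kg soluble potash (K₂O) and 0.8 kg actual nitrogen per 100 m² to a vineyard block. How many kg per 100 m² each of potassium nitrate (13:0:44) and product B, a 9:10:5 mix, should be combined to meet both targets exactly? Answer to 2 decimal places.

2.19 kg potassium nitrate, 5.73 kg product B

Per-100 m² balance (a = potassium nitrate, b = product B):
K₂O: 0.44·a + 0.05·b = 1.25
N: 0.13·a + 0.09·b = 0.8
Eliminate a: (row1) − 0.44/0.13·(row2) → -0.254615·b = -1.45769, so b = 5.72508.
Back-substitute: a = (1.25 − 0.05·5.72508) / 0.44 = 2.19033.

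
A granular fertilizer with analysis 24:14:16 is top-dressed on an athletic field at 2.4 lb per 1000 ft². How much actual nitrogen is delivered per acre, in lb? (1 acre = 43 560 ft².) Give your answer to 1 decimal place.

nitrogen per 1000 ft² = 2.4 × 24% = 0.576 lb.
Convert to per acre: 0.576 × 43.56 = 25.0906 lb.

25.1 lb N per acre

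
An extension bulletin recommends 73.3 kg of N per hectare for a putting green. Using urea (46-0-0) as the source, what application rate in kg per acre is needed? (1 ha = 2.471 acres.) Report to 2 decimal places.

Product per hectare = 73.3 / 46% = 159.348 kg.
Convert to per acre: 159.348 × 0.404694 = 64.4872 kg.

64.49 kg of product per acre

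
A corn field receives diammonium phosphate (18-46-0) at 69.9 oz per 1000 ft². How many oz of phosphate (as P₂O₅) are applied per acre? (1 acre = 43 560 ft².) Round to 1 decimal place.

P₂O₅ per 1000 ft² = 69.9 × 46% = 32.154 oz.
Convert to per acre: 32.154 × 43.56 = 1400.63 oz.

1400.6 oz P₂O₅ per acre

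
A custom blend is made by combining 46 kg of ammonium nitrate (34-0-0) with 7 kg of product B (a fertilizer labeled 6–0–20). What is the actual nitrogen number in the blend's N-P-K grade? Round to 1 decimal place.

30.3% N

Total mass = 46 + 7 = 53 kg.
N mass = 34%×46 + 6%×7 = 16.06 kg.
% N = 16.06 / 53 = 30.3019%.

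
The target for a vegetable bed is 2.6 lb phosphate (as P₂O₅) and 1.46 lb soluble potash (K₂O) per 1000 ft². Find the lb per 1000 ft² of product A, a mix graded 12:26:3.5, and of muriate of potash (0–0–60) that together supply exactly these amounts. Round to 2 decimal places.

10.00 lb product A, 1.85 lb muriate of potash

With a, b = lb per 1000 ft² of product A and muriate of potash:
P₂O₅: 0.26·a + 0·b = 2.6
K₂O: 0.035·a + 0.6·b = 1.46
Eliminate a: (row1) − 0.26/0.035·(row2) → -4.45714·b = -8.24571, so b = 1.85.
Back-substitute: a = (2.6 − 0·1.85) / 0.26 = 10.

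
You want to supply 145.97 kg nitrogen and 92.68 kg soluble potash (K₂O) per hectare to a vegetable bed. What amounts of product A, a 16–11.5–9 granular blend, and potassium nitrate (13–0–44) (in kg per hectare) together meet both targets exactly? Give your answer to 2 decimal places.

888.90 kg product A, 28.82 kg potassium nitrate

Per-hectare balance (a = product A, b = potassium nitrate):
N: 0.16·a + 0.13·b = 145.97
K₂O: 0.09·a + 0.44·b = 92.68
Solving simultaneously: a = 888.899, b = 28.816.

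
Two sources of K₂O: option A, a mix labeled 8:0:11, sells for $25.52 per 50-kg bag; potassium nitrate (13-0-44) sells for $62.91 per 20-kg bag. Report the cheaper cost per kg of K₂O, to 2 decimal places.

option A: K₂O per bag = 50 × 11% = 5.5 kg; cost = 25.52 / 5.5 = $4.6400/kg K₂O.
potassium nitrate: K₂O per bag = 20 × 44% = 8.8 kg; cost = 62.91 / 8.8 = $7.1489/kg K₂O.
option A is cheaper.

$4.64 per kg K₂O (option A)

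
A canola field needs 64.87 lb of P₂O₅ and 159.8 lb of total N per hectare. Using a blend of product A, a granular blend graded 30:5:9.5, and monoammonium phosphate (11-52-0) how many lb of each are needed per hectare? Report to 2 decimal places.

504.72 lb product A, 76.22 lb monoammonium phosphate

Let a = lb of product A, b = lb of monoammonium phosphate (per hectare).
P₂O₅: 0.05·a + 0.52·b = 64.87
N: 0.3·a + 0.11·b = 159.8
Eliminate b: (row1) − 0.52/0.11·(row2) → -1.36818·a = -690.548, so a = 504.7196.
Then b = (159.8 − 0.3·504.7196) / 0.11 = 76.2193.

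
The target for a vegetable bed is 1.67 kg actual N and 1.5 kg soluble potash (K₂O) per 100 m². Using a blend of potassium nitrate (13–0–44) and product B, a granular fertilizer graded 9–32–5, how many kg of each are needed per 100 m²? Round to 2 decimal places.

1.56 kg potassium nitrate, 16.31 kg product B

With a, b = kg per 100 m² of potassium nitrate and product B:
N: 0.13·a + 0.09·b = 1.67
K₂O: 0.44·a + 0.05·b = 1.5
From row1: a = (1.67 − 0.09·b) / 0.13.
Into row2: 0.44·(1.67 − 0.09·b)/0.13 + 0.05·b = 1.5 → b = 16.3082, a = 1.55589.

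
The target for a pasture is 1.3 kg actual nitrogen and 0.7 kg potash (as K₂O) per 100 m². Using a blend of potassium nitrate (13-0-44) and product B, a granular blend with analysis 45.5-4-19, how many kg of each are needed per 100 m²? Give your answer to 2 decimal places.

0.41 kg potassium nitrate, 2.74 kg product B

With a, b = kg per 100 m² of potassium nitrate and product B:
N: 0.13·a + 0.455·b = 1.3
K₂O: 0.44·a + 0.19·b = 0.7
Eliminate b: (row1) − 0.455/0.19·(row2) → -0.923684·a = -0.376316, so a = 0.407407.
Then b = (0.7 − 0.44·0.407407) / 0.19 = 2.74074.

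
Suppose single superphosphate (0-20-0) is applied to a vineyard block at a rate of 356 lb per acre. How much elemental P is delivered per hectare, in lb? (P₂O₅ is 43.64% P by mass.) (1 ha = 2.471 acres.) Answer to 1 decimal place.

76.8 lb P per hectare

P₂O₅ per acre = 356 × 20% = 71.2 lb.
Elemental P = 71.2 × 0.4364 = 31.0717 lb per acre.
Convert to per hectare: 31.0717 × 2.471 = 76.7781 lb.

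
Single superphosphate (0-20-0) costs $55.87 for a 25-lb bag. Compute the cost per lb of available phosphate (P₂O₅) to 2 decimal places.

P₂O₅ in bag = 25 × 20% = 5 lb.
Cost per lb P₂O₅ = $55.87 / 5 = $11.1740.

$11.17 per lb P₂O₅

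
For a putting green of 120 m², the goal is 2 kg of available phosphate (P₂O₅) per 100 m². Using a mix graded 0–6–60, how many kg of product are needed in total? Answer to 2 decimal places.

40.00 kg

Product per 100 m² = 2 / 6% = 33.3333 kg.
Total product = 33.3333 × 120 / 100 = 40 kg.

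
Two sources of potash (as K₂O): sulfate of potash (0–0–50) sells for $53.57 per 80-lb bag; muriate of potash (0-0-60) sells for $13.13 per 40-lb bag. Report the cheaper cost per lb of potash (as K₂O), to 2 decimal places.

$0.55 per lb K₂O (muriate of potash)

sulfate of potash: K₂O per bag = 80 × 50% = 40 lb; cost = 53.57 / 40 = $1.3393/lb K₂O.
muriate of potash: K₂O per bag = 40 × 60% = 24 lb; cost = 13.13 / 24 = $0.5471/lb K₂O.
muriate of potash is cheaper.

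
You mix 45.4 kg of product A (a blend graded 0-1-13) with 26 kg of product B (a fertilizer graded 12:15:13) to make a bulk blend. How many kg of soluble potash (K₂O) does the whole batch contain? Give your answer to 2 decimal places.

9.28 kg K₂O

K₂O mass = 13%×45.4 + 13%×26 = 9.282 kg.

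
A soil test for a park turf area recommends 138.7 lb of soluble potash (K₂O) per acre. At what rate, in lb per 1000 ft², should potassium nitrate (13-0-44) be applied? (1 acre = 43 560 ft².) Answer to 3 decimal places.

Product per acre = 138.7 / 44% = 315.227 lb.
Convert to per 1000 ft²: 315.227 × 0.0229568 = 7.23662 lb.

7.237 lb of product per thousand sq ft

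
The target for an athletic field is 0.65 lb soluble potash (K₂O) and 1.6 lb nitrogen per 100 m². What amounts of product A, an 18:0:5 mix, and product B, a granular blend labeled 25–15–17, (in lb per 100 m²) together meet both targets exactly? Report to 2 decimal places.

Let a = lb of product A, b = lb of product B (per 100 m²).
K₂O: 0.05·a + 0.17·b = 0.65
N: 0.18·a + 0.25·b = 1.6
Solving simultaneously: a = 6.04972, b = 2.0442.

6.05 lb product A, 2.04 lb product B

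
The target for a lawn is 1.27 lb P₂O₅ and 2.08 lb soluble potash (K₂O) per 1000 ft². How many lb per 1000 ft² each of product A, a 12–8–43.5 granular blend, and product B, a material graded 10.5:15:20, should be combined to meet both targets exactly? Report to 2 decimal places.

1.18 lb product A, 7.84 lb product B

Per-1000 ft² balance (a = product A, b = product B):
P₂O₅: 0.08·a + 0.15·b = 1.27
K₂O: 0.435·a + 0.2·b = 2.08
From row1: a = (1.27 − 0.15·b) / 0.08.
Into row2: 0.435·(1.27 − 0.15·b)/0.08 + 0.2·b = 2.08 → b = 7.83858, a = 1.17766.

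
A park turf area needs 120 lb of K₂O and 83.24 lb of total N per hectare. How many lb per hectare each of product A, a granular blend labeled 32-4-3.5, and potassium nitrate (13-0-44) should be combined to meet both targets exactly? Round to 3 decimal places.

154.316 lb product A, 260.452 lb potassium nitrate

Let a = lb of product A, b = lb of potassium nitrate (per hectare).
K₂O: 0.035·a + 0.44·b = 120
N: 0.32·a + 0.13·b = 83.24
Eliminate a: (row1) − 0.035/0.32·(row2) → 0.425781·b = 110.896, so b = 260.4521.
Back-substitute: a = (120 − 0.44·260.4521) / 0.035 = 154.3163.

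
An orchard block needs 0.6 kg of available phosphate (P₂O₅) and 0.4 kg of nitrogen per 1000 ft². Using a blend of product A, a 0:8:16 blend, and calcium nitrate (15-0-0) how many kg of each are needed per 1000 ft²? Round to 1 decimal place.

7.5 kg product A, 2.7 kg calcium nitrate

Let a = kg of product A, b = kg of calcium nitrate (per 1000 ft²).
P₂O₅: 0.08·a + 0·b = 0.6
N: 0·a + 0.15·b = 0.4
Solving simultaneously: a = 7.5, b = 2.66667.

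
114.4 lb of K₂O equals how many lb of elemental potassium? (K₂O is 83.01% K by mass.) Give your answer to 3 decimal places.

K = 114.4 × 0.8301 = 94.9634 lb.

94.963 lb K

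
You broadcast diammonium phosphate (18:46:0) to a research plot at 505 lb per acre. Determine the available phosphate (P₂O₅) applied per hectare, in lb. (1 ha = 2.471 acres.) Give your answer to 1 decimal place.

574.0 lb P₂O₅ per hectare

P₂O₅ per acre = 505 × 46% = 232.3 lb.
Convert to per hectare: 232.3 × 2.471 = 574.013 lb.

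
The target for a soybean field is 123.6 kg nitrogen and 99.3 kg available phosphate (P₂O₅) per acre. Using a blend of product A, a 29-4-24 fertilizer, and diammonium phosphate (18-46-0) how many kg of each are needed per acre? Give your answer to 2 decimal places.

With a, b = kg per acre of product A and diammonium phosphate:
N: 0.29·a + 0.18·b = 123.6
P₂O₅: 0.04·a + 0.46·b = 99.3
From row1: a = (123.6 − 0.18·b) / 0.29.
Into row2: 0.04·(123.6 − 0.18·b)/0.29 + 0.46·b = 99.3 → b = 189.0095, a = 308.891.

308.89 kg product A, 189.01 kg diammonium phosphate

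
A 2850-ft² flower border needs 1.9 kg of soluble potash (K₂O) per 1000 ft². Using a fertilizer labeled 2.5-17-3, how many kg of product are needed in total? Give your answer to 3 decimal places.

Product per 1000 ft² = 1.9 / 3% = 63.3333 kg.
Total product = 63.3333 × 2850 / 1000 = 180.5 kg.

180.500 kg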